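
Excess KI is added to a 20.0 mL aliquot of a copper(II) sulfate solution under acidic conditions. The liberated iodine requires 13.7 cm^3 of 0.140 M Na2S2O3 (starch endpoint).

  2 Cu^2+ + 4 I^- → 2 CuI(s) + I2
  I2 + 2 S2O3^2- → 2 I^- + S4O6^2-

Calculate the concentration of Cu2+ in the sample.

n(S2O3^2-) = 0.0137 × 0.140 = 1.92 × 10^-3 mol
n(I2) = n(S2O3^2-)/2 = 9.59 × 10^-4 mol
From the 2:1 ratio, n(Cu2+) in the aliquot = 2/1 × 9.59 × 10^-4 = 1.92 × 10^-3 mol
[Cu2+] = 1.92 × 10^-3 / 0.0200 = 0.0959 mol/L

0.0959 M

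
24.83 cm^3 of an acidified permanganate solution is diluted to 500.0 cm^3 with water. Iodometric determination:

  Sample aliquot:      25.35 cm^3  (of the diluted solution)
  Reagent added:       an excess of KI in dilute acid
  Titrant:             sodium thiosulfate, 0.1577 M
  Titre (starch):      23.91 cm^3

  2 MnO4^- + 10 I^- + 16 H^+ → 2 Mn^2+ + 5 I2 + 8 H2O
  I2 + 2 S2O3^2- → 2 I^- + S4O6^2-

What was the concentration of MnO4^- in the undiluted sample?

0.5990 M

n(S2O3^2-) = 0.02391 × 0.1577 = 3.771 × 10^-3 mol
n(I2) = n(S2O3^2-)/2 = 1.885 × 10^-3 mol
From the 2:5 ratio, n(MnO4^-) in the aliquot = 2/5 × 1.885 × 10^-3 = 7.541 × 10^-4 mol
[MnO4^-]_dilute = 7.541 × 10^-4 / 0.02535 = 0.02975 mol/L
[MnO4^-]_original = 0.02975 × 500.0/24.83 = 0.5990 mol/L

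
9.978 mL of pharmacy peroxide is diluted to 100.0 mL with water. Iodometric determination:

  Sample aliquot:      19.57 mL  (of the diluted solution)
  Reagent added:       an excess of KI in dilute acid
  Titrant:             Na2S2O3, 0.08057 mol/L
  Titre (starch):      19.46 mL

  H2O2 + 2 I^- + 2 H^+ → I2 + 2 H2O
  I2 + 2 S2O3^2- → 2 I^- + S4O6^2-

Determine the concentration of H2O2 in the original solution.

n(S2O3^2-) = 0.01946 × 0.08057 = 1.568 × 10^-3 mol
n(I2) = n(S2O3^2-)/2 = 7.839 × 10^-4 mol
n(H2O2) in the aliquot = 7.839 × 10^-4 mol (1:1 ratio)
[H2O2]_dilute = 7.839 × 10^-4 / 0.01957 = 0.04006 mol/L
[H2O2]_original = 0.04006 × 100.0/9.978 = 0.4015 mol/L

0.4015 mol/L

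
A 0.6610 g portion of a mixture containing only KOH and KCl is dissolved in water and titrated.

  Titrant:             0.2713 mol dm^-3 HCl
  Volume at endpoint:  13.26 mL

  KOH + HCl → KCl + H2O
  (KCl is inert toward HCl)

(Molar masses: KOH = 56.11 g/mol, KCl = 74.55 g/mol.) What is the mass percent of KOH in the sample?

30.54 %

n(HCl) = 0.01326 × 0.2713 = 3.597 × 10^-3 mol
Let x = n(KOH), y = n(KCl).
Titrant: 1x = 3.597 × 10^-3;  mass: 56.11x + 74.55y = 0.6610
Solving, x = 3.597 × 10^-3 mol, y = 6.159 × 10^-3 mol
mass of KOH = 3.597 × 10^-3 × 56.11 = 0.2019 g
% KOH = 0.2019 / 0.6610 × 100 = 30.54 %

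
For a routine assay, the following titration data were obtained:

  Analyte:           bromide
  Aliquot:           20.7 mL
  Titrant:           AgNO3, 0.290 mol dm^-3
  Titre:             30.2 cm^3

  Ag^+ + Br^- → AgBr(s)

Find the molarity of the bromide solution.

n(AgNO3) = 0.0302 L × 0.290 mol/L = 8.76 × 10^-3 mol
n(Br-) = 8.76 × 10^-3 mol (1:1 mole ratio)
[Br-] = 8.76 × 10^-3 mol / 0.0207 L = 0.423 mol/L

0.423 mol/L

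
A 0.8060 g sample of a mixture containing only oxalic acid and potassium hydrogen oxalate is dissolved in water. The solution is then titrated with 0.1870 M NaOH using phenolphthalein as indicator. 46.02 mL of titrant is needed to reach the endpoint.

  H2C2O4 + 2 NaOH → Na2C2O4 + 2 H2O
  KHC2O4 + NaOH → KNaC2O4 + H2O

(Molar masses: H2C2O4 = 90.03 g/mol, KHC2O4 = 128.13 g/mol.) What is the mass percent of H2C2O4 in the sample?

19.93 %

n(NaOH) = 0.04602 × 0.1870 = 8.606 × 10^-3 mol
Let x = n(H2C2O4), y = n(KHC2O4).
Titrant: 2x + 1y = 8.606 × 10^-3;  mass: 90.03x + 128.13y = 0.8060
Solving, x = 1.785 × 10^-3 mol, y = 5.037 × 10^-3 mol
mass of H2C2O4 = 1.785 × 10^-3 × 90.03 = 0.1607 g
% H2C2O4 = 0.1607 / 0.8060 × 100 = 19.93 %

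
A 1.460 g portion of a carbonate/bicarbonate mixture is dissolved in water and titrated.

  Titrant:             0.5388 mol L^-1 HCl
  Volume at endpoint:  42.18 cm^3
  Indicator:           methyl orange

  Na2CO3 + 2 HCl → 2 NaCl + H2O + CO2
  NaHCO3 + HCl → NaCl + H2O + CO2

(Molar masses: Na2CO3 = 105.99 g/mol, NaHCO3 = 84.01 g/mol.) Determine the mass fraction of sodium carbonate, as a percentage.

52.58 %

n(HCl) = 0.04218 × 0.5388 = 0.02273 mol
Let x = n(Na2CO3), y = n(NaHCO3).
Titrant: 2x + 1y = 0.02273;  mass: 105.99x + 84.01y = 1.460
Solving, x = 7.243 × 10^-3 mol, y = 8.241 × 10^-3 mol
mass of Na2CO3 = 7.243 × 10^-3 × 105.99 = 0.7676 g
% Na2CO3 = 0.7676 / 1.460 × 100 = 52.58 %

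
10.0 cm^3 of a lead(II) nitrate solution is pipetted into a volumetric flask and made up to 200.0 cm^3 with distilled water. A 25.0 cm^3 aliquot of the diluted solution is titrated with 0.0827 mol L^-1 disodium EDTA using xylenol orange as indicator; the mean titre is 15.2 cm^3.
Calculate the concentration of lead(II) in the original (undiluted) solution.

1.01 mol/L

Pb^2+ + EDTA^4- → [Pb(EDTA)]^2-
n(EDTA) = 0.0152 × 0.0827 = 1.26 × 10^-3 mol
n(Pb2+) in the aliquot = 1.26 × 10^-3 mol (1:1 ratio)
[Pb2+]_dilute = 1.26 × 10^-3 / 0.0250 = 0.0503 mol/L
Dilution factor = 200.0 / 10.0 = 20.00
[Pb2+]_stock = 0.0503 × 20.00 = 1.01 mol/L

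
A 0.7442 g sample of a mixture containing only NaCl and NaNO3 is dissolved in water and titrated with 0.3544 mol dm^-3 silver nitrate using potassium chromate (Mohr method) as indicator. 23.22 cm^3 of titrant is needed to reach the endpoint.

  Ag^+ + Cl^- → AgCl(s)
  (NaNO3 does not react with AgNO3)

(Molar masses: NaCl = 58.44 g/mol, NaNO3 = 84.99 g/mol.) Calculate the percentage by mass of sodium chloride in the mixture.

64.62 %

n(AgNO3) = 0.02322 × 0.3544 = 8.229 × 10^-3 mol
Let x = n(NaCl), y = n(NaNO3).
Titrant: 1x = 8.229 × 10^-3;  mass: 58.44x + 84.99y = 0.7442
Solving, x = 8.229 × 10^-3 mol, y = 3.098 × 10^-3 mol
mass of NaCl = 8.229 × 10^-3 × 58.44 = 0.4809 g
% NaCl = 0.4809 / 0.7442 × 100 = 64.62 %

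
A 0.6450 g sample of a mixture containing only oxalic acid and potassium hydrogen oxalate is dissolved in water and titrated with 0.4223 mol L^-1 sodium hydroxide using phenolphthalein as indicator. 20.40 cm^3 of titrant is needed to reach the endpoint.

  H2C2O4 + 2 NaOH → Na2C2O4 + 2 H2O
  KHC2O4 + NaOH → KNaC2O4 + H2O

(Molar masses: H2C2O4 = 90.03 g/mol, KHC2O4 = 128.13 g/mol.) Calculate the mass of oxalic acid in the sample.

n(NaOH) = 0.02040 × 0.4223 = 8.615 × 10^-3 mol
Let x = n(H2C2O4), y = n(KHC2O4).
Titrant: 2x + 1y = 8.615 × 10^-3;  mass: 90.03x + 128.13y = 0.6450
Solving, x = 2.760 × 10^-3 mol, y = 3.095 × 10^-3 mol
mass of H2C2O4 = 2.760 × 10^-3 × 90.03 = 0.2485 g

0.2485 g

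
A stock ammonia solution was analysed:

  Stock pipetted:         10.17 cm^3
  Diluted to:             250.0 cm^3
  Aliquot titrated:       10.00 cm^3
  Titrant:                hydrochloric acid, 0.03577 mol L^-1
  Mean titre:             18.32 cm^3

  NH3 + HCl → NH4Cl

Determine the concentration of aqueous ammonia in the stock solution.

n(HCl) = 0.01832 × 0.03577 = 6.553 × 10^-4 mol
n(NH3) in the aliquot = 6.553 × 10^-4 mol (1:1 ratio)
[NH3]_dilute = 6.553 × 10^-4 / 0.01000 = 0.06553 mol/L
Dilution factor = 250.0 / 10.17 = 24.58
[NH3]_stock = 0.06553 × 24.58 = 1.611 mol/L

1.611 mol/L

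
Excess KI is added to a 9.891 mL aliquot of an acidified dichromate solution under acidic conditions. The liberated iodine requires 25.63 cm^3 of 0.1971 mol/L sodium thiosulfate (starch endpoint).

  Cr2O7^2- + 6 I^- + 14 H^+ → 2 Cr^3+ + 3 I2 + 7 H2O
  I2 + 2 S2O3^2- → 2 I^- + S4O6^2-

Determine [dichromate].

n(S2O3^2-) = 0.02563 × 0.1971 = 5.052 × 10^-3 mol
n(I2) = n(S2O3^2-)/2 = 2.526 × 10^-3 mol
From the 1:3 ratio, n(Cr2O7^2-) in the aliquot = 1/3 × 2.526 × 10^-3 = 8.419 × 10^-4 mol
[Cr2O7^2-] = 8.419 × 10^-4 / 0.009891 = 0.08512 mol/L

0.08512 mol/L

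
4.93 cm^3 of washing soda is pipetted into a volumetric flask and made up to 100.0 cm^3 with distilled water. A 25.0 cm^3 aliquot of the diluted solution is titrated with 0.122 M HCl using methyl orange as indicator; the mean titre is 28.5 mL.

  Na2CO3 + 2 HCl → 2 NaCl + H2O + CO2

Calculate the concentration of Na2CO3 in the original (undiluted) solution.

1.41 M

n(HCl) = 0.0285 × 0.122 = 3.48 × 10^-3 mol
From the 1:2 ratio, n(Na2CO3) in the aliquot = 1/2 × 3.48 × 10^-3 = 1.74 × 10^-3 mol
[Na2CO3]_dilute = 1.74 × 10^-3 / 0.0250 = 0.0695 mol/L
Dilution factor = 100.0 / 4.93 = 20.28
[Na2CO3]_stock = 0.0695 × 20.28 = 1.41 mol/L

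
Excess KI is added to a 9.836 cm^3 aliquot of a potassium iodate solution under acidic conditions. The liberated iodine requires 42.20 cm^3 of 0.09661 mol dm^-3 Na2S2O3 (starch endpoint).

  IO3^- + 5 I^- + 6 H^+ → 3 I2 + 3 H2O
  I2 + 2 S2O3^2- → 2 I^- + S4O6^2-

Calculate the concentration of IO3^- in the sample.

n(S2O3^2-) = 0.04220 × 0.09661 = 4.077 × 10^-3 mol
n(I2) = n(S2O3^2-)/2 = 2.038 × 10^-3 mol
From the 1:3 ratio, n(IO3^-) in the aliquot = 1/3 × 2.038 × 10^-3 = 6.795 × 10^-4 mol
[IO3^-] = 6.795 × 10^-4 / 0.009836 = 0.06908 mol/L

0.06908 mol/L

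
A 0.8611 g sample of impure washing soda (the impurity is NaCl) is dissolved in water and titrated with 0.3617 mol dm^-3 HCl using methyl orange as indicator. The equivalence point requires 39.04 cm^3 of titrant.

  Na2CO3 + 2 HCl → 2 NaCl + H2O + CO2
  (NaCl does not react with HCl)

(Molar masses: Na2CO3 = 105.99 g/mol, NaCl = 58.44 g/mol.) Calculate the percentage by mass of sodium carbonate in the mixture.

n(HCl) = 0.03904 × 0.3617 = 0.01412 mol
Let x = n(Na2CO3), y = n(NaCl).
Titrant: 2x = 0.01412;  mass: 105.99x + 58.44y = 0.8611
Solving, x = 7.060 × 10^-3 mol, y = 1.930 × 10^-3 mol
mass of Na2CO3 = 7.060 × 10^-3 × 105.99 = 0.7483 g
% Na2CO3 = 0.7483 / 0.8611 × 100 = 86.90 %

86.90 %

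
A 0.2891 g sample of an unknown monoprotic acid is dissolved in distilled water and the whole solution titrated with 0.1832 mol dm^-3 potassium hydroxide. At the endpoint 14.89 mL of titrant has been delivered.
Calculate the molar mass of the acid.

106.0 g/mol

n(KOH) = 0.01489 L × 0.1832 mol/L = 2.728 × 10^-3 mol
n(HA) = 2.728 × 10^-3 mol (1:1 ratio)
M = m / n = 0.2891 g / 2.728 × 10^-3 mol = 106.0 g/mol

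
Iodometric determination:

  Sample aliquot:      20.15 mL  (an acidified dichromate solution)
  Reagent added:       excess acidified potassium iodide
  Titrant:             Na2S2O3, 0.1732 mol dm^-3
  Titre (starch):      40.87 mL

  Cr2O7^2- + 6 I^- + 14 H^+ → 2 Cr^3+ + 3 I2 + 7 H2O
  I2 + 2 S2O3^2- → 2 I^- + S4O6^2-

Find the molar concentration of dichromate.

n(S2O3^2-) = 0.04087 × 0.1732 = 7.079 × 10^-3 mol
n(I2) = n(S2O3^2-)/2 = 3.539 × 10^-3 mol
From the 1:3 ratio, n(Cr2O7^2-) in the aliquot = 1/3 × 3.539 × 10^-3 = 1.180 × 10^-3 mol
[Cr2O7^2-] = 1.180 × 10^-3 / 0.02015 = 0.05855 mol/L

0.05855 mol/L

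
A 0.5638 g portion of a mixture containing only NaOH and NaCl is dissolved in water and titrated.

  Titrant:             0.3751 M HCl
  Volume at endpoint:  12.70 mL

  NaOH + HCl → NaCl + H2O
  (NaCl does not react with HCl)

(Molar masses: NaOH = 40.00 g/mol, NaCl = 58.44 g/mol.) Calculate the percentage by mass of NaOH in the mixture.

n(HCl) = 0.01270 × 0.3751 = 4.764 × 10^-3 mol
Let x = n(NaOH), y = n(NaCl).
Titrant: 1x = 4.764 × 10^-3;  mass: 40.00x + 58.44y = 0.5638
Solving, x = 4.764 × 10^-3 mol, y = 6.387 × 10^-3 mol
mass of NaOH = 4.764 × 10^-3 × 40.00 = 0.1906 g
% NaOH = 0.1906 / 0.5638 × 100 = 33.80 %

33.80 %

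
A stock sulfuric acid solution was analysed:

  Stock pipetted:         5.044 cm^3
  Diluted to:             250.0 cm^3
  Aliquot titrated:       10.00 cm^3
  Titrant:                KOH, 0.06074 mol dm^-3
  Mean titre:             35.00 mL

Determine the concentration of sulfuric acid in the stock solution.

5.268 mol/L

H2SO4 + 2 KOH → K2SO4 + 2 H2O
n(KOH) = 0.03500 × 0.06074 = 2.126 × 10^-3 mol
From the 1:2 ratio, n(H2SO4) in the aliquot = 1/2 × 2.126 × 10^-3 = 1.063 × 10^-3 mol
[H2SO4]_dilute = 1.063 × 10^-3 / 0.01000 = 0.1063 mol/L
Dilution factor = 250.0 / 5.044 = 49.56
[H2SO4]_stock = 0.1063 × 49.56 = 5.268 mol/L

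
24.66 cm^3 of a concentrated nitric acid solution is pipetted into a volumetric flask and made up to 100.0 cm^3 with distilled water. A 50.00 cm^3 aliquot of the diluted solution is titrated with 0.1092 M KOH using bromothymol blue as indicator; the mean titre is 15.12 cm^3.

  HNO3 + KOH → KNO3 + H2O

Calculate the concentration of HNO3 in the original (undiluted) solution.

n(KOH) = 0.01512 × 0.1092 = 1.651 × 10^-3 mol
n(HNO3) in the aliquot = 1.651 × 10^-3 mol (1:1 ratio)
[HNO3]_dilute = 1.651 × 10^-3 / 0.05000 = 0.03302 mol/L
Dilution factor = 100.0 / 24.66 = 4.055
[HNO3]_stock = 0.03302 × 4.055 = 0.1339 mol/L

0.1339 M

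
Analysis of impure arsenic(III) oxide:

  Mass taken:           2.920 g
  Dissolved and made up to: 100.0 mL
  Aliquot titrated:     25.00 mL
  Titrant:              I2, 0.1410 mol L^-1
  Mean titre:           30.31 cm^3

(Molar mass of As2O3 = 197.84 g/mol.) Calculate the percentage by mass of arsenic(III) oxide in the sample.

As2O3 + 2 I2 + 2 H2O → As2O5 + 4 HI
n(I2) per titration = 0.03031 × 0.1410 = 4.274 × 10^-3 mol
From the 1:2 ratio, n(As2O3) in each aliquot = 1/2 × 4.274 × 10^-3 = 2.137 × 10^-3 mol
n(As2O3) in the whole flask = 2.137 × 10^-3 × 100.0/25.00 = 8.547 × 10^-3 mol
mass of As2O3 = 8.547 × 10^-3 × 197.84 = 1.691 g
% As2O3 = 1.691 / 2.920 × 100 = 57.91 %

57.91 %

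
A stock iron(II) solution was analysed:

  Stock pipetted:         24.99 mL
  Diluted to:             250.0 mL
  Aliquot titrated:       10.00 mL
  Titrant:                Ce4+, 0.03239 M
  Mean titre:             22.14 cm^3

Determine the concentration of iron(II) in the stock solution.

0.7174 M

Ce^4+ + Fe^2+ → Ce^3+ + Fe^3+
n(Ce4+) = 0.02214 × 0.03239 = 7.171 × 10^-4 mol
n(Fe2+) in the aliquot = 7.171 × 10^-4 mol (1:1 ratio)
[Fe2+]_dilute = 7.171 × 10^-4 / 0.01000 = 0.07171 mol/L
Dilution factor = 250.0 / 24.99 = 10.00
[Fe2+]_stock = 0.07171 × 10.00 = 0.7174 mol/L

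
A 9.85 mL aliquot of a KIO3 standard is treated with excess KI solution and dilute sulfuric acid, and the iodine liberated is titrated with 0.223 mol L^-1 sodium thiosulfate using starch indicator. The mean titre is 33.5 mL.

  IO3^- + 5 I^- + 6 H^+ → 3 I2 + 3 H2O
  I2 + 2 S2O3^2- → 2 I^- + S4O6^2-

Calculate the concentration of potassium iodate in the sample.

n(S2O3^2-) = 0.0335 × 0.223 = 7.47 × 10^-3 mol
n(I2) = n(S2O3^2-)/2 = 3.74 × 10^-3 mol
From the 1:3 ratio, n(IO3^-) in the aliquot = 1/3 × 3.74 × 10^-3 = 1.25 × 10^-3 mol
[IO3^-] = 1.25 × 10^-3 / 0.00985 = 0.126 mol/L

0.126 mol/L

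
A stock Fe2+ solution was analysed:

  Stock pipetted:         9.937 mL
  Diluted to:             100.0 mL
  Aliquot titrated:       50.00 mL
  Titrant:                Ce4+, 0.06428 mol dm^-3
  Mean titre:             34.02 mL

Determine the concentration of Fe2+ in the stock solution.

0.4401 mol/L

Ce^4+ + Fe^2+ → Ce^3+ + Fe^3+
n(Ce4+) = 0.03402 × 0.06428 = 2.187 × 10^-3 mol
n(Fe2+) in the aliquot = 2.187 × 10^-3 mol (1:1 ratio)
[Fe2+]_dilute = 2.187 × 10^-3 / 0.05000 = 0.04374 mol/L
Dilution factor = 100.0 / 9.937 = 10.06
[Fe2+]_stock = 0.04374 × 10.06 = 0.4401 mol/L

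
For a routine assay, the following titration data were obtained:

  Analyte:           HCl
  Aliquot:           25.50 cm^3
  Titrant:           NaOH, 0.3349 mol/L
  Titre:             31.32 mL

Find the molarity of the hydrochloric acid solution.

HCl + NaOH → NaCl + H2O
n(NaOH) = 0.03132 L × 0.3349 mol/L = 0.01049 mol
n(HCl) = 0.01049 mol (1:1 mole ratio)
[HCl] = 0.01049 mol / 0.02550 L = 0.4113 mol/L

0.4113 mol/L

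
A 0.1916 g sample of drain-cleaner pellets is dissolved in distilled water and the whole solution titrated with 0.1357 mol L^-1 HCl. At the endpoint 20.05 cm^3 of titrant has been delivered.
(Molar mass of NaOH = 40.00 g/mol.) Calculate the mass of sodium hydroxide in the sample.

0.1088 g

NaOH + HCl → NaCl + H2O
n(HCl) = 0.02005 L × 0.1357 mol/L = 2.721 × 10^-3 mol
n(NaOH) = 2.721 × 10^-3 mol (1:1 ratio)
mass of NaOH = 2.721 × 10^-3 × 40.00 g/mol = 0.1088 g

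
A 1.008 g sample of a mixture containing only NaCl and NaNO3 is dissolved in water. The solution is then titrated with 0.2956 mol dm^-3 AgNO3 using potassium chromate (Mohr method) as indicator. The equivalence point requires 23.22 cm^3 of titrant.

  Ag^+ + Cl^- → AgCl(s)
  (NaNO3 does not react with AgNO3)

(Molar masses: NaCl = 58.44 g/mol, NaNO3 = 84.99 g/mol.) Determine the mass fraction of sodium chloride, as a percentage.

39.79 %

n(AgNO3) = 0.02322 × 0.2956 = 6.864 × 10^-3 mol
Let x = n(NaCl), y = n(NaNO3).
Titrant: 1x = 6.864 × 10^-3;  mass: 58.44x + 84.99y = 1.008
Solving, x = 6.864 × 10^-3 mol, y = 7.141 × 10^-3 mol
mass of NaCl = 6.864 × 10^-3 × 58.44 = 0.4011 g
% NaCl = 0.4011 / 1.008 × 100 = 39.79 %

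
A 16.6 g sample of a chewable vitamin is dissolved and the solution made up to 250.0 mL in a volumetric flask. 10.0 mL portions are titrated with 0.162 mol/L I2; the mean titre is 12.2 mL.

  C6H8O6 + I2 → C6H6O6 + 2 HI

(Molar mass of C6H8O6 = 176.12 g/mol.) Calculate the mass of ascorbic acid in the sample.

8.70 g

n(I2) per titration = 0.0122 × 0.162 = 1.98 × 10^-3 mol
n(C6H8O6) in each aliquot = 1.98 × 10^-3 mol (1:1 ratio)
n(C6H8O6) in the whole flask = 1.98 × 10^-3 × 250.0/10.0 = 0.0494 mol
mass of C6H8O6 = 0.0494 × 176.12 = 8.70 g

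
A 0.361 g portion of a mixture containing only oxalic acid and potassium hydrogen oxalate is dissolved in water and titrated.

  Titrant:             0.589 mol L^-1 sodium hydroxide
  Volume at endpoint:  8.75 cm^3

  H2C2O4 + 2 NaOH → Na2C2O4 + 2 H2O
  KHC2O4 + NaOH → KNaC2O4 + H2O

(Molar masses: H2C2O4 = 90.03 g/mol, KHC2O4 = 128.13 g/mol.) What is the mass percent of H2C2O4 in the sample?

44.9 %

n(NaOH) = 0.00875 × 0.589 = 5.15 × 10^-3 mol
Let x = n(H2C2O4), y = n(KHC2O4).
Titrant: 2x + 1y = 5.15 × 10^-3;  mass: 90.03x + 128.13y = 0.361
Solving, x = 1.80 × 10^-3 mol, y = 1.55 × 10^-3 mol
mass of H2C2O4 = 1.80 × 10^-3 × 90.03 = 0.162 g
% H2C2O4 = 0.162 / 0.361 × 100 = 44.9 %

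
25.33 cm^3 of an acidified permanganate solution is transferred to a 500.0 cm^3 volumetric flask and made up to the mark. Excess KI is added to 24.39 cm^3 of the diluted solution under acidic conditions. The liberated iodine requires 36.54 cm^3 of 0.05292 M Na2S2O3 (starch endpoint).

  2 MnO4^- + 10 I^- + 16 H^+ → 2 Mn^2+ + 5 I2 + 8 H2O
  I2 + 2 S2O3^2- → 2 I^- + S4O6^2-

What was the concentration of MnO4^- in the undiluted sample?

n(S2O3^2-) = 0.03654 × 0.05292 = 1.934 × 10^-3 mol
n(I2) = n(S2O3^2-)/2 = 9.668 × 10^-4 mol
From the 2:5 ratio, n(MnO4^-) in the aliquot = 2/5 × 9.668 × 10^-4 = 3.867 × 10^-4 mol
[MnO4^-]_dilute = 3.867 × 10^-4 / 0.02439 = 0.01586 mol/L
[MnO4^-]_original = 0.01586 × 500.0/25.33 = 0.3130 mol/L

0.3130 M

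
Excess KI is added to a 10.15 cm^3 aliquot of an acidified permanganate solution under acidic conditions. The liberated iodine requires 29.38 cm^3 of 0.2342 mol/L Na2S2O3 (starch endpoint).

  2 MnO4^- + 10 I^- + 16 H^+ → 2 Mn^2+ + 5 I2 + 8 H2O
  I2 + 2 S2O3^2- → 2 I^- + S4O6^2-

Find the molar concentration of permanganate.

n(S2O3^2-) = 0.02938 × 0.2342 = 6.881 × 10^-3 mol
n(I2) = n(S2O3^2-)/2 = 3.440 × 10^-3 mol
From the 2:5 ratio, n(MnO4^-) in the aliquot = 2/5 × 3.440 × 10^-3 = 1.376 × 10^-3 mol
[MnO4^-] = 1.376 × 10^-3 / 0.01015 = 0.1356 mol/L

0.1356 mol/L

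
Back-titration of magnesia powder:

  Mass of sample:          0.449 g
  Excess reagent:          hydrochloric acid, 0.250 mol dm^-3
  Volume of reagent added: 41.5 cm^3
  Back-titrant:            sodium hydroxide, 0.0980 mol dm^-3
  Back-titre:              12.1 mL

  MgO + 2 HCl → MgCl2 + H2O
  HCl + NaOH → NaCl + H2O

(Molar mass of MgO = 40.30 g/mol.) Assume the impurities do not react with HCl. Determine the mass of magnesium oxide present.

n(HCl) added = 0.0415 × 0.250 = 0.0104 mol
n(NaOH) used in back-titration = 0.0121 × 0.0980 = 1.19 × 10^-3 mol
n(HCl) left over = 1.19 × 10^-3 mol (1:1 ratio)
n(HCl) consumed by analyte = 0.0104 − 1.19 × 10^-3 = 9.19 × 10^-3 mol
From the 1:2 ratio, n(MgO) = 1/2 × 9.19 × 10^-3 = 4.59 × 10^-3 mol
mass of MgO = 4.59 × 10^-3 × 40.30 = 0.185 g

0.185 g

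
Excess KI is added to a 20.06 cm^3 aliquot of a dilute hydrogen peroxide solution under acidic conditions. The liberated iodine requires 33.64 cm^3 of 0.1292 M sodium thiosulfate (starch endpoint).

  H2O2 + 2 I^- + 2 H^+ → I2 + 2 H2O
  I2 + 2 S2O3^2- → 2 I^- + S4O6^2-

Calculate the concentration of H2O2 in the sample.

0.1083 M

n(S2O3^2-) = 0.03364 × 0.1292 = 4.346 × 10^-3 mol
n(I2) = n(S2O3^2-)/2 = 2.173 × 10^-3 mol
n(H2O2) in the aliquot = 2.173 × 10^-3 mol (1:1 ratio)
[H2O2] = 2.173 × 10^-3 / 0.02006 = 0.1083 mol/L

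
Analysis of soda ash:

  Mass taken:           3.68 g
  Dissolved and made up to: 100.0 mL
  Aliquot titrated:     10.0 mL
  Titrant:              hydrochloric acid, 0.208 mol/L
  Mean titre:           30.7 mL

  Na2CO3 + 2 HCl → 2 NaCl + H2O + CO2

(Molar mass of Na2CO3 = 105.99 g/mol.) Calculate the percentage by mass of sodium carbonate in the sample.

n(HCl) per titration = 0.0307 × 0.208 = 6.39 × 10^-3 mol
From the 1:2 ratio, n(Na2CO3) in each aliquot = 1/2 × 6.39 × 10^-3 = 3.19 × 10^-3 mol
n(Na2CO3) in the whole flask = 3.19 × 10^-3 × 100.0/10.0 = 0.0319 mol
mass of Na2CO3 = 0.0319 × 105.99 = 3.38 g
% Na2CO3 = 3.38 / 3.68 × 100 = 92.0 %

92.0 %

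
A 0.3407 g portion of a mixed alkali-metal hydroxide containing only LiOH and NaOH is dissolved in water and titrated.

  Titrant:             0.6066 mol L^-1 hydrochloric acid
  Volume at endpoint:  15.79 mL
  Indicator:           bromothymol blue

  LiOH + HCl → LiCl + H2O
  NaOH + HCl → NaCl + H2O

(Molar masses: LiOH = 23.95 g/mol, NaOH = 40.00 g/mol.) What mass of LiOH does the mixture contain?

n(HCl) = 0.01579 × 0.6066 = 9.578 × 10^-3 mol
Let x = n(LiOH), y = n(NaOH).
Titrant: 1x + 1y = 9.578 × 10^-3;  mass: 23.95x + 40.00y = 0.3407
Solving, x = 2.644 × 10^-3 mol, y = 6.935 × 10^-3 mol
mass of LiOH = 2.644 × 10^-3 × 23.95 = 0.06331 g

0.06331 g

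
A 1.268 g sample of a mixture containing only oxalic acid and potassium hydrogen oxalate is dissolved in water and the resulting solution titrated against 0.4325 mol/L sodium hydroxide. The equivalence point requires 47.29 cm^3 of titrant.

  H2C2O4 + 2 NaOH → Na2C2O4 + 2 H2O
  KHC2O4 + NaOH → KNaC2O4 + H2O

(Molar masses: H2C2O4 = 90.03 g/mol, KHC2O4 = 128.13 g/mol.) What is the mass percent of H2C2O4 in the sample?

57.77 %

n(NaOH) = 0.04729 × 0.4325 = 0.02045 mol
Let x = n(H2C2O4), y = n(KHC2O4).
Titrant: 2x + 1y = 0.02045;  mass: 90.03x + 128.13y = 1.268
Solving, x = 8.137 × 10^-3 mol, y = 4.179 × 10^-3 mol
mass of H2C2O4 = 8.137 × 10^-3 × 90.03 = 0.7326 g
% H2C2O4 = 0.7326 / 1.268 × 100 = 57.77 %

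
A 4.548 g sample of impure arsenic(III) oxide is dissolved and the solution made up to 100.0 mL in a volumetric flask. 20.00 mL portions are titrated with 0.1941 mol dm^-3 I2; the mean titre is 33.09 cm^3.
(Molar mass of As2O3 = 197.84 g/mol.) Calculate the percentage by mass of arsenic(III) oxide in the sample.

As2O3 + 2 I2 + 2 H2O → As2O5 + 4 HI
n(I2) per titration = 0.03309 × 0.1941 = 6.423 × 10^-3 mol
From the 1:2 ratio, n(As2O3) in each aliquot = 1/2 × 6.423 × 10^-3 = 3.211 × 10^-3 mol
n(As2O3) in the whole flask = 3.211 × 10^-3 × 100.0/20.00 = 0.01606 mol
mass of As2O3 = 0.01606 × 197.84 = 3.177 g
% As2O3 = 3.177 / 4.548 × 100 = 69.85 %

69.85 %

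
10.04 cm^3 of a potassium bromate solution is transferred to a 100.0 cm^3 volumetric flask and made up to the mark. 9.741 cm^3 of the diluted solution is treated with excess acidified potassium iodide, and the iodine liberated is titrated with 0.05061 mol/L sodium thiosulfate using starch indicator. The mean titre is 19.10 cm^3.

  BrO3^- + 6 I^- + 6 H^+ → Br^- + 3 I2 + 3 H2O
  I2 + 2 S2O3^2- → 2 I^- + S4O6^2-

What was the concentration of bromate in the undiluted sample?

0.1647 mol/L

n(S2O3^2-) = 0.01910 × 0.05061 = 9.667 × 10^-4 mol
n(I2) = n(S2O3^2-)/2 = 4.833 × 10^-4 mol
From the 1:3 ratio, n(BrO3^-) in the aliquot = 1/3 × 4.833 × 10^-4 = 1.611 × 10^-4 mol
[BrO3^-]_dilute = 1.611 × 10^-4 / 0.009741 = 0.01654 mol/L
[BrO3^-]_original = 0.01654 × 100.0/10.04 = 0.1647 mol/L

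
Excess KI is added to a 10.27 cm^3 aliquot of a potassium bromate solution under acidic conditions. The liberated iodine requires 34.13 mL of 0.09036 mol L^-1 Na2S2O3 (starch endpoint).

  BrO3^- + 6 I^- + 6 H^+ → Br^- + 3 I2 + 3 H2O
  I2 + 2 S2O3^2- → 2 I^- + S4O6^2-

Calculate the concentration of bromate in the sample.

0.05005 mol/L

n(S2O3^2-) = 0.03413 × 0.09036 = 3.084 × 10^-3 mol
n(I2) = n(S2O3^2-)/2 = 1.542 × 10^-3 mol
From the 1:3 ratio, n(BrO3^-) in the aliquot = 1/3 × 1.542 × 10^-3 = 5.140 × 10^-4 mol
[BrO3^-] = 5.140 × 10^-4 / 0.01027 = 0.05005 mol/L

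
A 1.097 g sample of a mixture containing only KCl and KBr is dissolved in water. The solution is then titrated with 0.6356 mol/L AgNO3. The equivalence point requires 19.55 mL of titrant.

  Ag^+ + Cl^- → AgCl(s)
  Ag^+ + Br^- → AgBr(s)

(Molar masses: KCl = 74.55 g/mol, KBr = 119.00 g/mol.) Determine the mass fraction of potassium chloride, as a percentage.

n(AgNO3) = 0.01955 × 0.6356 = 0.01243 mol
Let x = n(KCl), y = n(KBr).
Titrant: 1x + 1y = 0.01243;  mass: 74.55x + 119.00y = 1.097
Solving, x = 8.587 × 10^-3 mol, y = 3.839 × 10^-3 mol
mass of KCl = 8.587 × 10^-3 × 74.55 = 0.6402 g
% KCl = 0.6402 / 1.097 × 100 = 58.36 %

58.36 %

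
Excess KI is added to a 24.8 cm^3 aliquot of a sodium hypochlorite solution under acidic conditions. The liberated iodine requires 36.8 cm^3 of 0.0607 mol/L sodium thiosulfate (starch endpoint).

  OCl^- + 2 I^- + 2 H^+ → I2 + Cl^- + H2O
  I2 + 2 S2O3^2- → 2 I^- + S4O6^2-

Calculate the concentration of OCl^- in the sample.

n(S2O3^2-) = 0.0368 × 0.0607 = 2.23 × 10^-3 mol
n(I2) = n(S2O3^2-)/2 = 1.12 × 10^-3 mol
n(OCl^-) in the aliquot = 1.12 × 10^-3 mol (1:1 ratio)
[OCl^-] = 1.12 × 10^-3 / 0.0248 = 0.0450 mol/L

0.0450 mol/L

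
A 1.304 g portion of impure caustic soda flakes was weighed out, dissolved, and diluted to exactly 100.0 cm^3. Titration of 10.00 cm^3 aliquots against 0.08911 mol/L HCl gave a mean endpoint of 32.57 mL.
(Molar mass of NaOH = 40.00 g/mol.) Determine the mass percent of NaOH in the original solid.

89.03 %

NaOH + HCl → NaCl + H2O
n(HCl) per titration = 0.03257 × 0.08911 = 2.902 × 10^-3 mol
n(NaOH) in each aliquot = 2.902 × 10^-3 mol (1:1 ratio)
n(NaOH) in the whole flask = 2.902 × 10^-3 × 100.0/10.00 = 0.02902 mol
mass of NaOH = 0.02902 × 40.00 = 1.161 g
% NaOH = 1.161 / 1.304 × 100 = 89.03 %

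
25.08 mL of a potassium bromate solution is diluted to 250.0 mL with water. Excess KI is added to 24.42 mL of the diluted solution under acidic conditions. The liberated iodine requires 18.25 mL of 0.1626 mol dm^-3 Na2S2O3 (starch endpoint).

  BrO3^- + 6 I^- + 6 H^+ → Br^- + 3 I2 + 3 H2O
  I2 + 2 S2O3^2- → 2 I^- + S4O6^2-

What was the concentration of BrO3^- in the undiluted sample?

n(S2O3^2-) = 0.01825 × 0.1626 = 2.967 × 10^-3 mol
n(I2) = n(S2O3^2-)/2 = 1.484 × 10^-3 mol
From the 1:3 ratio, n(BrO3^-) in the aliquot = 1/3 × 1.484 × 10^-3 = 4.946 × 10^-4 mol
[BrO3^-]_dilute = 4.946 × 10^-4 / 0.02442 = 0.02025 mol/L
[BrO3^-]_original = 0.02025 × 250.0/25.08 = 0.2019 mol/L

0.2019 mol/L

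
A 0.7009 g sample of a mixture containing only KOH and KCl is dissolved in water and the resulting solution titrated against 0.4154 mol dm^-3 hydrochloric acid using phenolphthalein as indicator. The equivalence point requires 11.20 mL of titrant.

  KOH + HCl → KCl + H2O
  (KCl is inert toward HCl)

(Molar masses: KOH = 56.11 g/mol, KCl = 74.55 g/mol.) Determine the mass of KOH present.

0.2611 g

n(HCl) = 0.01120 × 0.4154 = 4.652 × 10^-3 mol
Let x = n(KOH), y = n(KCl).
Titrant: 1x = 4.652 × 10^-3;  mass: 56.11x + 74.55y = 0.7009
Solving, x = 4.652 × 10^-3 mol, y = 5.900 × 10^-3 mol
mass of KOH = 4.652 × 10^-3 × 56.11 = 0.2611 g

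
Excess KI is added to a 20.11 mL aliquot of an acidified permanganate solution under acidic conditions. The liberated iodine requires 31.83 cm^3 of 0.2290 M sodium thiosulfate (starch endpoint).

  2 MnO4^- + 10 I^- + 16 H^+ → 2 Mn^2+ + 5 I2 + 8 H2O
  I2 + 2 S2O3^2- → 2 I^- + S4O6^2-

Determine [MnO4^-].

0.07249 M

n(S2O3^2-) = 0.03183 × 0.2290 = 7.289 × 10^-3 mol
n(I2) = n(S2O3^2-)/2 = 3.645 × 10^-3 mol
From the 2:5 ratio, n(MnO4^-) in the aliquot = 2/5 × 3.645 × 10^-3 = 1.458 × 10^-3 mol
[MnO4^-] = 1.458 × 10^-3 / 0.02011 = 0.07249 mol/L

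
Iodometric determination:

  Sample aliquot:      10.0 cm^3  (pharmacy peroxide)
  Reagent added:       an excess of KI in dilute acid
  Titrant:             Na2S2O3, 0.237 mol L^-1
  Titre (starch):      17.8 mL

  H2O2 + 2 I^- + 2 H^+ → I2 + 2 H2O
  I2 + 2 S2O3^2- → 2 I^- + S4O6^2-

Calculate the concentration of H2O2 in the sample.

n(S2O3^2-) = 0.0178 × 0.237 = 4.22 × 10^-3 mol
n(I2) = n(S2O3^2-)/2 = 2.11 × 10^-3 mol
n(H2O2) in the aliquot = 2.11 × 10^-3 mol (1:1 ratio)
[H2O2] = 2.11 × 10^-3 / 0.0100 = 0.211 mol/L

0.211 mol/L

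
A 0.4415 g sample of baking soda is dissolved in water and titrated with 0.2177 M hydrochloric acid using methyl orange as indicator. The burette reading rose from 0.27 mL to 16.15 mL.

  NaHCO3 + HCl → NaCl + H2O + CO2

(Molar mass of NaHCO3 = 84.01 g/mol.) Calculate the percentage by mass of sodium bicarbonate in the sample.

65.78 %

n(HCl) = 0.01588 L × 0.2177 mol/L = 3.457 × 10^-3 mol
n(NaHCO3) = 3.457 × 10^-3 mol (1:1 ratio)
mass of NaHCO3 = 3.457 × 10^-3 × 84.01 g/mol = 0.2904 g
% NaHCO3 = 0.2904 / 0.4415 × 100 = 65.78 %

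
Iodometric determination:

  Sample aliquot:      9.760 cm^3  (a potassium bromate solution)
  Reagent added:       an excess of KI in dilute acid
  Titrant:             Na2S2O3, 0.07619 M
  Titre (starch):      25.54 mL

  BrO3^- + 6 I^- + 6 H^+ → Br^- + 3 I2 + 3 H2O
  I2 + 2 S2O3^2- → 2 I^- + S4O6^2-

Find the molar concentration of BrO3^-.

0.03323 M

n(S2O3^2-) = 0.02554 × 0.07619 = 1.946 × 10^-3 mol
n(I2) = n(S2O3^2-)/2 = 9.729 × 10^-4 mol
From the 1:3 ratio, n(BrO3^-) in the aliquot = 1/3 × 9.729 × 10^-4 = 3.243 × 10^-4 mol
[BrO3^-] = 3.243 × 10^-4 / 0.009760 = 0.03323 mol/L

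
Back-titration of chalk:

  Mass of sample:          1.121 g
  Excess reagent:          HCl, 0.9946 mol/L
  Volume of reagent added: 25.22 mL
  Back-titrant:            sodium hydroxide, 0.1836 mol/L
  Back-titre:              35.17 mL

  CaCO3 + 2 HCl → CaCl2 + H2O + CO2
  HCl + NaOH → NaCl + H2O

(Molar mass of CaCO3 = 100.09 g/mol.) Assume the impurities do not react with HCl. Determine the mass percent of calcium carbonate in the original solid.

83.16 %

n(HCl) added = 0.02522 × 0.9946 = 0.02508 mol
n(NaOH) used in back-titration = 0.03517 × 0.1836 = 6.457 × 10^-3 mol
n(HCl) left over = 6.457 × 10^-3 mol (1:1 ratio)
n(HCl) consumed by analyte = 0.02508 − 6.457 × 10^-3 = 0.01863 mol
From the 1:2 ratio, n(CaCO3) = 1/2 × 0.01863 = 9.313 × 10^-3 mol
mass of CaCO3 = 9.313 × 10^-3 × 100.09 = 0.9322 g
% CaCO3 = 0.9322 / 1.121 × 100 = 83.16 %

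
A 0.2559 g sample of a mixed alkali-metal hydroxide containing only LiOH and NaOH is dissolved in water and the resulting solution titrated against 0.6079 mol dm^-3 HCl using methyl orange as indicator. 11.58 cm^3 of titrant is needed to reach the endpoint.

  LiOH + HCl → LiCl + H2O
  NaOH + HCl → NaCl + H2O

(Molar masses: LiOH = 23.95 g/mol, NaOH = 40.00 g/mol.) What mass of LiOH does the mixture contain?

0.03832 g

n(HCl) = 0.01158 × 0.6079 = 7.039 × 10^-3 mol
Let x = n(LiOH), y = n(NaOH).
Titrant: 1x + 1y = 7.039 × 10^-3;  mass: 23.95x + 40.00y = 0.2559
Solving, x = 1.600 × 10^-3 mol, y = 5.440 × 10^-3 mol
mass of LiOH = 1.600 × 10^-3 × 23.95 = 0.03832 g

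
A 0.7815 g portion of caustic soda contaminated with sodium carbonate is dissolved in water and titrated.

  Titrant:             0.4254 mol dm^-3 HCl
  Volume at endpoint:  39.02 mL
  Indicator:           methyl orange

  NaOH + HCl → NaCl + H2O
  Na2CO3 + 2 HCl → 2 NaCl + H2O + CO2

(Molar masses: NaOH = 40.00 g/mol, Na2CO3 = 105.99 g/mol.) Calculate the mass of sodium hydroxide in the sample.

n(HCl) = 0.03902 × 0.4254 = 0.01660 mol
Let x = n(NaOH), y = n(Na2CO3).
Titrant: 1x + 2y = 0.01660;  mass: 40.00x + 105.99y = 0.7815
Solving, x = 7.554 × 10^-3 mol, y = 4.522 × 10^-3 mol
mass of NaOH = 7.554 × 10^-3 × 40.00 = 0.3022 g

0.3022 g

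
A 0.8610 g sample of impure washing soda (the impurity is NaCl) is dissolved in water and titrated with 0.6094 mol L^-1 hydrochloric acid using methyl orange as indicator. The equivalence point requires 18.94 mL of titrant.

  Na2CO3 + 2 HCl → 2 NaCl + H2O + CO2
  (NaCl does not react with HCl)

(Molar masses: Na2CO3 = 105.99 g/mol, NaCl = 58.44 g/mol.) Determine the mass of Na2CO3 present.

0.6117 g

n(HCl) = 0.01894 × 0.6094 = 0.01154 mol
Let x = n(Na2CO3), y = n(NaCl).
Titrant: 2x = 0.01154;  mass: 105.99x + 58.44y = 0.8610
Solving, x = 5.771 × 10^-3 mol, y = 4.266 × 10^-3 mol
mass of Na2CO3 = 5.771 × 10^-3 × 105.99 = 0.6117 g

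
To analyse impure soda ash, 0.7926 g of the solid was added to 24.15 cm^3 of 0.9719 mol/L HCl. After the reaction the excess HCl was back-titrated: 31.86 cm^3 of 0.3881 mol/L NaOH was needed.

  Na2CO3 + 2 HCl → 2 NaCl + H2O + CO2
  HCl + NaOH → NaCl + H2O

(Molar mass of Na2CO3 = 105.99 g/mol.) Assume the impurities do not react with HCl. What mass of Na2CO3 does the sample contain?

0.5886 g

n(HCl) added = 0.02415 × 0.9719 = 0.02347 mol
n(NaOH) used in back-titration = 0.03186 × 0.3881 = 0.01236 mol
n(HCl) left over = 0.01236 mol (1:1 ratio)
n(HCl) consumed by analyte = 0.02347 − 0.01236 = 0.01111 mol
From the 1:2 ratio, n(Na2CO3) = 1/2 × 0.01111 = 5.553 × 10^-3 mol
mass of Na2CO3 = 5.553 × 10^-3 × 105.99 = 0.5886 g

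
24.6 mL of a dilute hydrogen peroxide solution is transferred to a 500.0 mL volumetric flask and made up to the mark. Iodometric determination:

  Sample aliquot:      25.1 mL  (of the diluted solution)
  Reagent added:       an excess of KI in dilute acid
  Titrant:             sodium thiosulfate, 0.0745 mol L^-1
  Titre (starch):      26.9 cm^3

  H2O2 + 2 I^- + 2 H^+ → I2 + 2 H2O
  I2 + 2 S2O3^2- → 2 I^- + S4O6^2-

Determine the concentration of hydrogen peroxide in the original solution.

0.811 mol/L

n(S2O3^2-) = 0.0269 × 0.0745 = 2.00 × 10^-3 mol
n(I2) = n(S2O3^2-)/2 = 1.00 × 10^-3 mol
n(H2O2) in the aliquot = 1.00 × 10^-3 mol (1:1 ratio)
[H2O2]_dilute = 1.00 × 10^-3 / 0.0251 = 0.0399 mol/L
[H2O2]_original = 0.0399 × 500.0/24.6 = 0.811 mol/L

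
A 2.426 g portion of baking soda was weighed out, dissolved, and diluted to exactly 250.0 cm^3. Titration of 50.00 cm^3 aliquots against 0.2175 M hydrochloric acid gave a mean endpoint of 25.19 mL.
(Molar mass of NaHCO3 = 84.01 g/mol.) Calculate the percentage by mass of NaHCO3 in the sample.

94.86 %

NaHCO3 + HCl → NaCl + H2O + CO2
n(HCl) per titration = 0.02519 × 0.2175 = 5.479 × 10^-3 mol
n(NaHCO3) in each aliquot = 5.479 × 10^-3 mol (1:1 ratio)
n(NaHCO3) in the whole flask = 5.479 × 10^-3 × 250.0/50.00 = 0.02739 mol
mass of NaHCO3 = 0.02739 × 84.01 = 2.301 g
% NaHCO3 = 2.301 / 2.426 × 100 = 94.86 %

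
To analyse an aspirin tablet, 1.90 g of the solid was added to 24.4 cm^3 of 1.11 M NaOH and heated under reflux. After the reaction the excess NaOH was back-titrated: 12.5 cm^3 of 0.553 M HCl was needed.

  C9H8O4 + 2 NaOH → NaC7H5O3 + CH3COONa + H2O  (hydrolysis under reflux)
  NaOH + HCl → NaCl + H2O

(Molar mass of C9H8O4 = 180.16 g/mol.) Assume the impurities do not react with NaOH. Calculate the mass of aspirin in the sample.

n(NaOH) added = 0.0244 × 1.11 = 0.0271 mol
n(HCl) used in back-titration = 0.0125 × 0.553 = 6.91 × 10^-3 mol
n(NaOH) left over = 6.91 × 10^-3 mol (1:1 ratio)
n(NaOH) consumed by analyte = 0.0271 − 6.91 × 10^-3 = 0.0202 mol
From the 1:2 ratio, n(C9H8O4) = 1/2 × 0.0202 = 0.0101 mol
mass of C9H8O4 = 0.0101 × 180.16 = 1.82 g

1.82 g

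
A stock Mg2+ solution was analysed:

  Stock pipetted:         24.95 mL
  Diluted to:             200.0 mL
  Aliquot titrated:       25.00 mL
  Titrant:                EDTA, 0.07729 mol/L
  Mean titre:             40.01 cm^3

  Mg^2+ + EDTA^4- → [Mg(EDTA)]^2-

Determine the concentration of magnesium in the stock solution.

n(EDTA) = 0.04001 × 0.07729 = 3.092 × 10^-3 mol
n(Mg2+) in the aliquot = 3.092 × 10^-3 mol (1:1 ratio)
[Mg2+]_dilute = 3.092 × 10^-3 / 0.02500 = 0.1237 mol/L
Dilution factor = 200.0 / 24.95 = 8.016
[Mg2+]_stock = 0.1237 × 8.016 = 0.9915 mol/L

0.9915 mol/L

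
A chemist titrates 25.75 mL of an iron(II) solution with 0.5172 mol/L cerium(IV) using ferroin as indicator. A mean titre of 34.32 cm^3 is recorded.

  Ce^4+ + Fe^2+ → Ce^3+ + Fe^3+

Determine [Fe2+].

n(Ce4+) = 0.03432 L × 0.5172 mol/L = 0.01775 mol
n(Fe2+) = 0.01775 mol (1:1 mole ratio)
[Fe2+] = 0.01775 mol / 0.02575 L = 0.6893 mol/L

0.6893 mol/L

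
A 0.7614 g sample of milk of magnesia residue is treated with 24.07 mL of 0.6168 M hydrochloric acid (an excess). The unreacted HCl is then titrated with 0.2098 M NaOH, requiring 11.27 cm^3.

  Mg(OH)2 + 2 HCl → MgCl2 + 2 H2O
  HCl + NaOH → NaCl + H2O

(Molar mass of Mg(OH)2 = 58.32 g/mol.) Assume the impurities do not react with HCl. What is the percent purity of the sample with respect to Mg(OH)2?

n(HCl) added = 0.02407 × 0.6168 = 0.01485 mol
n(NaOH) used in back-titration = 0.01127 × 0.2098 = 2.364 × 10^-3 mol
n(HCl) left over = 2.364 × 10^-3 mol (1:1 ratio)
n(HCl) consumed by analyte = 0.01485 − 2.364 × 10^-3 = 0.01248 mol
From the 1:2 ratio, n(Mg(OH)2) = 1/2 × 0.01248 = 6.241 × 10^-3 mol
mass of Mg(OH)2 = 6.241 × 10^-3 × 58.32 = 0.3640 g
% Mg(OH)2 = 0.3640 / 0.7614 × 100 = 47.80 %

47.80 %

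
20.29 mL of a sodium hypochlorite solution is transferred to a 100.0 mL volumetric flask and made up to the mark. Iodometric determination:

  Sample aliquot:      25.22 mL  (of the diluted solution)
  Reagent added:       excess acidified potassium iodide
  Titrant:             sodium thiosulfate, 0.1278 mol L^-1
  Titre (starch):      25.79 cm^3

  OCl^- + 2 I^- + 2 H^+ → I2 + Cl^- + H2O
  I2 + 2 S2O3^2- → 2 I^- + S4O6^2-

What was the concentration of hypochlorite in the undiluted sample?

n(S2O3^2-) = 0.02579 × 0.1278 = 3.296 × 10^-3 mol
n(I2) = n(S2O3^2-)/2 = 1.648 × 10^-3 mol
n(OCl^-) in the aliquot = 1.648 × 10^-3 mol (1:1 ratio)
[OCl^-]_dilute = 1.648 × 10^-3 / 0.02522 = 0.06534 mol/L
[OCl^-]_original = 0.06534 × 100.0/20.29 = 0.3221 mol/L

0.3221 mol/L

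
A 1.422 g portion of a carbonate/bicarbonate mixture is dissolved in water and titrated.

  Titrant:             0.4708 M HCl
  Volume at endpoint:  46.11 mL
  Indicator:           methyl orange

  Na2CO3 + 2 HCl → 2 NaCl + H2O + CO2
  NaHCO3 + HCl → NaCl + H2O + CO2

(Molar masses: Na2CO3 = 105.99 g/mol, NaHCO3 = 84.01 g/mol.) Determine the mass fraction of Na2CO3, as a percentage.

n(HCl) = 0.04611 × 0.4708 = 0.02171 mol
Let x = n(Na2CO3), y = n(NaHCO3).
Titrant: 2x + 1y = 0.02171;  mass: 105.99x + 84.01y = 1.422
Solving, x = 6.477 × 10^-3 mol, y = 8.756 × 10^-3 mol
mass of Na2CO3 = 6.477 × 10^-3 × 105.99 = 0.6864 g
% Na2CO3 = 0.6864 / 1.422 × 100 = 48.27 %

48.27 %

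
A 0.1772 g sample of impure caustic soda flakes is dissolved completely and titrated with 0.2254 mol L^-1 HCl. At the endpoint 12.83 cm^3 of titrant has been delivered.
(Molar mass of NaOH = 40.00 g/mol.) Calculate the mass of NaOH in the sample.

NaOH + HCl → NaCl + H2O
n(HCl) = 0.01283 L × 0.2254 mol/L = 2.892 × 10^-3 mol
n(NaOH) = 2.892 × 10^-3 mol (1:1 ratio)
mass of NaOH = 2.892 × 10^-3 × 40.00 g/mol = 0.1157 g

0.1157 g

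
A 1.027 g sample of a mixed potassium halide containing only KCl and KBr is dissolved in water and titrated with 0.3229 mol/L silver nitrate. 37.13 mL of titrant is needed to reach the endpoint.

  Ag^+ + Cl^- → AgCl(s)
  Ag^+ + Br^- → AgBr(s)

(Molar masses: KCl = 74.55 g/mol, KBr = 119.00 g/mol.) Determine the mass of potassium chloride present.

0.6704 g

n(AgNO3) = 0.03713 × 0.3229 = 0.01199 mol
Let x = n(KCl), y = n(KBr).
Titrant: 1x + 1y = 0.01199;  mass: 74.55x + 119.00y = 1.027
Solving, x = 8.993 × 10^-3 mol, y = 2.997 × 10^-3 mol
mass of KCl = 8.993 × 10^-3 × 74.55 = 0.6704 g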